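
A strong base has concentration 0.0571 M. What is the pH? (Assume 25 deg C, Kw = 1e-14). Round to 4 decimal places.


A strong base dissociates completely, so [OH-] equals the given concentration.
pOH = -log10([OH-]) = -log10(0.0571) = 1.243364
pH = 14 - pOH = 14 - 1.243364
pH = 12.756636, rounded to 4 dp:

12.7566


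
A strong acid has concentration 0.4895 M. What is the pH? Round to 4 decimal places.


A strong acid dissociates completely, so [H+] equals the given concentration.
pH = -log10([H+]) = -log10(0.4895)
pH = 0.3102473, rounded to 4 dp:

0.3102


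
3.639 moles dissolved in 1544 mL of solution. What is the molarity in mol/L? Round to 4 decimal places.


Convert volume to liters: V_L = V_mL / 1000.
V_L = 1544 / 1000 = 1.544 L
M = n / V_L = 3.639 / 1.544
M = 2.35686528 mol/L, rounded to 4 dp:

2.3569 mol/L


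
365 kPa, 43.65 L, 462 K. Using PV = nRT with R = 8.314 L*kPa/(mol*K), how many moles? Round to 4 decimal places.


PV = nRT, solve for n = PV / (RT).
PV = 365 * 43.65 = 15932.25
RT = 8.314 * 462 = 3841.068
n = 15932.25 / 3841.068
n = 4.14786981 mol, rounded to 4 dp:

4.1479 mol


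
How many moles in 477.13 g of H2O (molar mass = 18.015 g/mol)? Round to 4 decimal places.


n = mass / M
n = 477.13 / 18.015
n = 26.48515126 mol, rounded to 4 dp:

26.4852 mol


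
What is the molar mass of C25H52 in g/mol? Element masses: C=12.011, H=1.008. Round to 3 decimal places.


M = sum(count * atomic_mass) over atoms.
M = 25*12.011 + 52*1.008
M = 300.275 + 52.416
M = 352.691 g/mol, rounded to 3 dp:

352.691 g/mol


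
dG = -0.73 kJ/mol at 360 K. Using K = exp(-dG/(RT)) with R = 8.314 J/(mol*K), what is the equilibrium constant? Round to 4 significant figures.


dG is in kJ/mol; multiply by 1000 to match R in J/(mol*K).
RT = 8.314 * 360 = 2993.04 J/mol
exponent = -dG*1000 / (RT) = -(-0.73*1000) / 2993.04 = 0.24389918
K = exp(0.24389918)
K = 1.2762157, rounded to 4 significant figures:

1.276


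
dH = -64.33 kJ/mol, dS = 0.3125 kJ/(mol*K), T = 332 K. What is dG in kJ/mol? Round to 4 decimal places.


Gibbs: dG = dH - T*dS (consistent units, dS already in kJ/(mol*K)).
T*dS = 332 * 0.3125 = 103.75
dG = -64.33 - (103.75)
dG = -168.08 kJ/mol, rounded to 4 dp:

-168.0800 kJ/mol


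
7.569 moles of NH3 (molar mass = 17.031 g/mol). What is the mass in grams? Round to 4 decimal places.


mass = n * M
mass = 7.569 * 17.031
mass = 128.907639 g, rounded to 4 dp:

128.9076 g


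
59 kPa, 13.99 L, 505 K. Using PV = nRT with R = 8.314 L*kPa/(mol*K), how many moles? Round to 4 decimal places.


PV = nRT, solve for n = PV / (RT).
PV = 59 * 13.99 = 825.41
RT = 8.314 * 505 = 4198.57
n = 825.41 / 4198.57
n = 0.19659313 mol, rounded to 4 dp:

0.1966 mol


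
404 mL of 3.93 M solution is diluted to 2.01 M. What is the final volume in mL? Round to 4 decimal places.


Dilution: M1*V1 = M2*V2, solve for V2.
V2 = M1*V1 / M2
V2 = 3.93 * 404 / 2.01
V2 = 1587.72 / 2.01
V2 = 789.91044776 mL, rounded to 4 dp:

789.9104 mL


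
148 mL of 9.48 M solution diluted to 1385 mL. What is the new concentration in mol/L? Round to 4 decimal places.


Dilution: M1*V1 = M2*V2, solve for M2.
M2 = M1*V1 / V2
M2 = 9.48 * 148 / 1385
M2 = 1403.04 / 1385
M2 = 1.01302527 mol/L, rounded to 4 dp:

1.0130 mol/L


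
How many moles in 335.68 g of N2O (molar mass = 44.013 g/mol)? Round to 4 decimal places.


n = mass / M
n = 335.68 / 44.013
n = 7.62683753 mol, rounded to 4 dp:

7.6268 mol


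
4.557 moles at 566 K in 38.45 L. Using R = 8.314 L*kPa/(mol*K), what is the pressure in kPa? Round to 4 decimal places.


PV = nRT, solve for P = nRT / V.
nRT = 4.557 * 8.314 * 566 = 21443.9843
P = 21443.9843 / 38.45
P = 557.71090507 kPa, rounded to 4 dp:

557.7109 kPa


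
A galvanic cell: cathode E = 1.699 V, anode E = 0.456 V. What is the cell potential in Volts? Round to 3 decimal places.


Standard cell potential: E_cell = E_cathode - E_anode.
E_cell = 1.699 - (0.456)
E_cell = 1.243 V, rounded to 3 dp:

1.243 V


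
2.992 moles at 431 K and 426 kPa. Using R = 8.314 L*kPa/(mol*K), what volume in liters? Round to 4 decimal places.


PV = nRT, solve for V = nRT / P.
nRT = 2.992 * 8.314 * 431 = 10721.3353
V = 10721.3353 / 426
V = 25.16745376 L, rounded to 4 dp:

25.1675 L


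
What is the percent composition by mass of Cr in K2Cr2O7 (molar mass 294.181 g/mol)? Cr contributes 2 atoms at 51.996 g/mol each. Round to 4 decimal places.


pct = 100 * (n_elem * M_elem) / M_total
mass_contribution = 2 * 51.996 = 103.992 g/mol
pct = 100 * 103.992 / 294.181
pct = 35.34966568 %, rounded to 4 dp:

35.3497 %


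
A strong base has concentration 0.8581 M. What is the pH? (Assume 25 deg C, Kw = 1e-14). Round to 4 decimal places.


A strong base dissociates completely, so [OH-] equals the given concentration.
pOH = -log10([OH-]) = -log10(0.8581) = 0.066462
pH = 14 - pOH = 14 - 0.066462
pH = 13.933538, rounded to 4 dp:

13.9335


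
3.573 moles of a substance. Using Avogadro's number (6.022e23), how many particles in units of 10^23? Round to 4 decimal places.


N = n * NA, then divide by 1e23 for the requested units.
N / 1e23 = n * 6.022
N / 1e23 = 3.573 * 6.022
N / 1e23 = 21.516606, rounded to 4 dp:

21.5166


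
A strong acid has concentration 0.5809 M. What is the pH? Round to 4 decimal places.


A strong acid dissociates completely, so [H+] equals the given concentration.
pH = -log10([H+]) = -log10(0.5809)
pH = 0.23589862, rounded to 4 dp:

0.2359


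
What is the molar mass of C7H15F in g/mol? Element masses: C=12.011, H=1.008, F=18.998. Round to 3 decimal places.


M = sum(count * atomic_mass) over atoms.
M = 7*12.011 + 15*1.008 + 1*18.998
M = 84.077 + 15.12 + 18.998
M = 118.195 g/mol, rounded to 3 dp:

118.195 g/mol


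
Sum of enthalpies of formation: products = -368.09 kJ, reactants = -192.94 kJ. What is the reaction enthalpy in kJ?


dH_rxn = sum(dH_f products) - sum(dH_f reactants)
dH_rxn = -368.09 - (-192.94)
dH_rxn = -175.15 kJ:

-175.15 kJ


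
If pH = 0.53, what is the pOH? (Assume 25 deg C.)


At 25 deg C, pH + pOH = 14.
pOH = 14 - pH = 14 - 0.53
pOH = 13.47:

13.47


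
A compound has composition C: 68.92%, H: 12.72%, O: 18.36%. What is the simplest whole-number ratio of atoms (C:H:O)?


Assume 100 g of compound, divide each mass% by atomic mass to get moles, then normalize by the smallest to get a raw atom ratio.
Moles per 100 g: C: 68.92/12.011 = 5.7381, H: 12.72/1.008 = 12.619, O: 18.36/15.999 = 1.1476
Raw ratio (divide by min = 1.1476): C: 5.0, H: 10.996, O: 1.0
Multiply by 1 to clear fractions: C: 5.0 ~= 5, H: 10.996 ~= 11, O: 1.0 ~= 1
Reduce by GCD to get the simplest whole-number ratio:

5:11:1


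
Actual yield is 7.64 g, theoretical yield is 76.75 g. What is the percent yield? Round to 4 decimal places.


% yield = 100 * actual / theoretical
% yield = 100 * 7.64 / 76.75
% yield = 9.95439739 %, rounded to 4 dp:

9.9544 %


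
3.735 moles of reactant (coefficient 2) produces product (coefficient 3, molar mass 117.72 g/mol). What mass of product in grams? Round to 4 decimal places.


Use the coefficient ratio to convert reactant moles to product moles, then multiply by the product's molar mass.
moles_P = moles_R * (coeff_P / coeff_R) = 3.735 * (3/2) = 5.6025
mass_P = moles_P * M_P = 5.6025 * 117.72
mass_P = 659.5263 g, rounded to 4 dp:

659.5263 g


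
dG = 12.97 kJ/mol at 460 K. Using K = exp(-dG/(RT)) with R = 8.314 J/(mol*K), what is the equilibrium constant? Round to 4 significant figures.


dG is in kJ/mol; multiply by 1000 to match R in J/(mol*K).
RT = 8.314 * 460 = 3824.44 J/mol
exponent = -dG*1000 / (RT) = -(12.97*1000) / 3824.44 = -3.39134618
K = exp(-3.39134618)
K = 0.033663329, rounded to 4 significant figures:

0.03366


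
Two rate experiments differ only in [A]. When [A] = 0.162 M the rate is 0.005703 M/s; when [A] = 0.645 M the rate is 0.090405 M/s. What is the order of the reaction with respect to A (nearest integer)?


Rate is proportional to [A]^n, so rate2/rate1 = ([A]2/[A]1)^n. Take logs to solve for n.
rate2/rate1 = 0.090405 / 0.005703 = 15.8522
[A]2/[A]1 = 0.645 / 0.162 = 3.9815
n = ln(15.8522) / ln(3.9815) = 2.0
Nearest integer order:

2


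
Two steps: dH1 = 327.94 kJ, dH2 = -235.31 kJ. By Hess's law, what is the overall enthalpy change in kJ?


Hess's law: enthalpy is a state function, so add the step enthalpies.
dH_total = dH1 + dH2 = 327.94 + (-235.31)
dH_total = 92.63 kJ:

92.63 kJ


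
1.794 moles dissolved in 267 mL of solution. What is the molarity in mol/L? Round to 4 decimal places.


Convert volume to liters: V_L = V_mL / 1000.
V_L = 267 / 1000 = 0.267 L
M = n / V_L = 1.794 / 0.267
M = 6.71910112 mol/L, rounded to 4 dp:

6.7191 mol/L


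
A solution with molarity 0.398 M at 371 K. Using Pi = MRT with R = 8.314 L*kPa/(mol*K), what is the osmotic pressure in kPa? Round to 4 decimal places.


Osmotic pressure (van't Hoff): Pi = M*R*T.
RT = 8.314 * 371 = 3084.494
Pi = 0.398 * 3084.494
Pi = 1227.628612 kPa, rounded to 4 dp:

1227.6286 kPa


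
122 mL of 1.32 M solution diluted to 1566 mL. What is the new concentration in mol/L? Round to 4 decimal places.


Dilution: M1*V1 = M2*V2, solve for M2.
M2 = M1*V1 / V2
M2 = 1.32 * 122 / 1566
M2 = 161.04 / 1566
M2 = 0.10283525 mol/L, rounded to 4 dp:

0.1028 mol/L


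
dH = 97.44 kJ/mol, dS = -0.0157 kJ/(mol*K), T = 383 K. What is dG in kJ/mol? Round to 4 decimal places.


Gibbs: dG = dH - T*dS (consistent units, dS already in kJ/(mol*K)).
T*dS = 383 * -0.0157 = -6.0131
dG = 97.44 - (-6.0131)
dG = 103.4531 kJ/mol, rounded to 4 dp:

103.4531 kJ/mol


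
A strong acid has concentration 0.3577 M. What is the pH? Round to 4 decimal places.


A strong acid dissociates completely, so [H+] equals the given concentration.
pH = -log10([H+]) = -log10(0.3577)
pH = 0.44648106, rounded to 4 dp:

0.4465


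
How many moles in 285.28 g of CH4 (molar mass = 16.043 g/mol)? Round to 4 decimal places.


n = mass / M
n = 285.28 / 16.043
n = 17.78221031 mol, rounded to 4 dp:

17.7822 mol


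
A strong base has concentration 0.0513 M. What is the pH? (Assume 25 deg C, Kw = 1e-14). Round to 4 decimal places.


A strong base dissociates completely, so [OH-] equals the given concentration.
pOH = -log10([OH-]) = -log10(0.0513) = 1.289883
pH = 14 - pOH = 14 - 1.289883
pH = 12.710117, rounded to 4 dp:

12.7101


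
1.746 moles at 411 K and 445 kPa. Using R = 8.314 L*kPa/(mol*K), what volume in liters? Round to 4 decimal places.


PV = nRT, solve for V = nRT / P.
nRT = 1.746 * 8.314 * 411 = 5966.1763
V = 5966.1763 / 445
V = 13.40713775 L, rounded to 4 dp:

13.4071 L


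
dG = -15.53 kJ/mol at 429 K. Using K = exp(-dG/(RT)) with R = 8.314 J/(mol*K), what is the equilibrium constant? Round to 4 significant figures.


dG is in kJ/mol; multiply by 1000 to match R in J/(mol*K).
RT = 8.314 * 429 = 3566.706 J/mol
exponent = -dG*1000 / (RT) = -(-15.53*1000) / 3566.706 = 4.35415759
K = exp(4.35415759)
K = 77.801257, rounded to 4 significant figures:

77.80


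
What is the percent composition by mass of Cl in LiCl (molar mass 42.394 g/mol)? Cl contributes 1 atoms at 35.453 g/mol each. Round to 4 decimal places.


pct = 100 * (n_elem * M_elem) / M_total
mass_contribution = 1 * 35.453 = 35.453 g/mol
pct = 100 * 35.453 / 42.394
pct = 83.6274001 %, rounded to 4 dp:

83.6274 %


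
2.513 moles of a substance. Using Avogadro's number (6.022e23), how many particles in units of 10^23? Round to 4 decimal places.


N = n * NA, then divide by 1e23 for the requested units.
N / 1e23 = n * 6.022
N / 1e23 = 2.513 * 6.022
N / 1e23 = 15.133286, rounded to 4 dp:

15.1333


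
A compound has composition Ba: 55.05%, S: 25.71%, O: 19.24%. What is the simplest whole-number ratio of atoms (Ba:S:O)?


Assume 100 g of compound, divide each mass% by atomic mass to get moles, then normalize by the smallest to get a raw atom ratio.
Moles per 100 g: Ba: 55.05/137.327 = 0.4009, S: 25.71/32.065 = 0.8018, O: 19.24/15.999 = 1.2026
Raw ratio (divide by min = 0.4009): Ba: 1.0, S: 2.0, O: 3.0
Multiply by 1 to clear fractions: Ba: 1.0 ~= 1, S: 2.0 ~= 2, O: 3.0 ~= 3
Reduce by GCD to get the simplest whole-number ratio:

1:2:3


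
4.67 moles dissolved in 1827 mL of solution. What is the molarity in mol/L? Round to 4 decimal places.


Convert volume to liters: V_L = V_mL / 1000.
V_L = 1827 / 1000 = 1.827 L
M = n / V_L = 4.67 / 1.827
M = 2.5561029 mol/L, rounded to 4 dp:

2.5561 mol/L


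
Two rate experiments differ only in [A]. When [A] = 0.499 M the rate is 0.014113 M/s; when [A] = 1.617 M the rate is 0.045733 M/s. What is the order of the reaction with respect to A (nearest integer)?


Rate is proportional to [A]^n, so rate2/rate1 = ([A]2/[A]1)^n. Take logs to solve for n.
rate2/rate1 = 0.045733 / 0.014113 = 3.2405
[A]2/[A]1 = 1.617 / 0.499 = 3.2405
n = ln(3.2405) / ln(3.2405) = 1.0
Nearest integer order:

1


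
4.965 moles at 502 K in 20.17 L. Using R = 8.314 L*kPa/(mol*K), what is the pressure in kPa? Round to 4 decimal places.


PV = nRT, solve for P = nRT / V.
nRT = 4.965 * 8.314 * 502 = 20722.063
P = 20722.063 / 20.17
P = 1027.37050074 kPa, rounded to 4 dp:

1027.3705 kPa


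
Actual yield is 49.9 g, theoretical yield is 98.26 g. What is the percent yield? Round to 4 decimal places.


% yield = 100 * actual / theoretical
% yield = 100 * 49.9 / 98.26
% yield = 50.78363525 %, rounded to 4 dp:

50.7836 %


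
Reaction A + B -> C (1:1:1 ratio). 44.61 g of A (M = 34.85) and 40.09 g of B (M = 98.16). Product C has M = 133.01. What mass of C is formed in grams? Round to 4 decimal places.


Find moles of each reactant; the smaller value is the limiting reagent in a 1:1:1 reaction, so moles_C equals moles of the limiter.
n_A = mass_A / M_A = 44.61 / 34.85 = 1.280057 mol
n_B = mass_B / M_B = 40.09 / 98.16 = 0.408415 mol
Limiting reagent: B (smaller), n_limiting = 0.408415 mol
mass_C = n_limiting * M_C = 0.408415 * 133.01
mass_C = 54.32327915 g, rounded to 4 dp:

54.3233 g


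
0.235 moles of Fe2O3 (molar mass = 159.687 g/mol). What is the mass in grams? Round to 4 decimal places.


mass = n * M
mass = 0.235 * 159.687
mass = 37.526445 g, rounded to 4 dp:

37.5264 g


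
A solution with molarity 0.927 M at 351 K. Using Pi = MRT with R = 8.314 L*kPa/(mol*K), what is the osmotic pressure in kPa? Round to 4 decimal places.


Osmotic pressure (van't Hoff): Pi = M*R*T.
RT = 8.314 * 351 = 2918.214
Pi = 0.927 * 2918.214
Pi = 2705.184378 kPa, rounded to 4 dp:

2705.1844 kPa


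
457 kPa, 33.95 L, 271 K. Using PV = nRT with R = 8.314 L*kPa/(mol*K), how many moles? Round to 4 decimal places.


PV = nRT, solve for n = PV / (RT).
PV = 457 * 33.95 = 15515.15
RT = 8.314 * 271 = 2253.094
n = 15515.15 / 2253.094
n = 6.886153 mol, rounded to 4 dp:

6.8862 mol


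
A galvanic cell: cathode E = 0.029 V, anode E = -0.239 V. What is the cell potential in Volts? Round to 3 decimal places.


Standard cell potential: E_cell = E_cathode - E_anode.
E_cell = 0.029 - (-0.239)
E_cell = 0.268 V, rounded to 3 dp:

0.268 V


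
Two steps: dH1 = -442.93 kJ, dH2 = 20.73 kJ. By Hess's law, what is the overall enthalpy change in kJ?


Hess's law: enthalpy is a state function, so add the step enthalpies.
dH_total = dH1 + dH2 = -442.93 + (20.73)
dH_total = -422.2 kJ:

-422.20 kJ


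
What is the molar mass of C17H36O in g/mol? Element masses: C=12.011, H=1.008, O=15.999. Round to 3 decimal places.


M = sum(count * atomic_mass) over atoms.
M = 17*12.011 + 36*1.008 + 1*15.999
M = 204.187 + 36.288 + 15.999
M = 256.474 g/mol, rounded to 3 dp:

256.474 g/mol


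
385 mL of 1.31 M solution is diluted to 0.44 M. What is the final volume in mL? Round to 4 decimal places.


Dilution: M1*V1 = M2*V2, solve for V2.
V2 = M1*V1 / M2
V2 = 1.31 * 385 / 0.44
V2 = 504.35 / 0.44
V2 = 1146.25 mL, rounded to 4 dp:

1146.2500 mL


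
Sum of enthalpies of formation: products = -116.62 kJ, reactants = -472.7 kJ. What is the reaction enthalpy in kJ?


dH_rxn = sum(dH_f products) - sum(dH_f reactants)
dH_rxn = -116.62 - (-472.7)
dH_rxn = 356.08 kJ:

356.08 kJ


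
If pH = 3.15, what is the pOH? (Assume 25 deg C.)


At 25 deg C, pH + pOH = 14.
pOH = 14 - pH = 14 - 3.15
pOH = 10.85:

10.85


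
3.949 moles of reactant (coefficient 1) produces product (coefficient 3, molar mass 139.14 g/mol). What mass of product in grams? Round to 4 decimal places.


Use the coefficient ratio to convert reactant moles to product moles, then multiply by the product's molar mass.
moles_P = moles_R * (coeff_P / coeff_R) = 3.949 * (3/1) = 11.847
mass_P = moles_P * M_P = 11.847 * 139.14
mass_P = 1648.39158 g, rounded to 4 dp:

1648.3916 g


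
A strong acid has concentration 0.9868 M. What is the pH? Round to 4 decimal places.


A strong acid dissociates completely, so [H+] equals the given concentration.
pH = -log10([H+]) = -log10(0.9868)
pH = 0.00577086, rounded to 4 dp:

0.0058


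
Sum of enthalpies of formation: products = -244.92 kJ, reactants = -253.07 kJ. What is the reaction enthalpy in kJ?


dH_rxn = sum(dH_f products) - sum(dH_f reactants)
dH_rxn = -244.92 - (-253.07)
dH_rxn = 8.15 kJ:

8.15 kJ


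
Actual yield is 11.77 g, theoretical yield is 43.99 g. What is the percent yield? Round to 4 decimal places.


% yield = 100 * actual / theoretical
% yield = 100 * 11.77 / 43.99
% yield = 26.75608093 %, rounded to 4 dp:

26.7561 %


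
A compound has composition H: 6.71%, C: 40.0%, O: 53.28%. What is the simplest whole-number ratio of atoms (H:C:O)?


Assume 100 g of compound, divide each mass% by atomic mass to get moles, then normalize by the smallest to get a raw atom ratio.
Moles per 100 g: H: 6.71/1.008 = 6.6567, C: 40.0/12.011 = 3.3303, O: 53.28/15.999 = 3.3302
Raw ratio (divide by min = 3.3302): H: 1.999, C: 1.0, O: 1.0
Multiply by 1 to clear fractions: H: 1.999 ~= 2, C: 1.0 ~= 1, O: 1.0 ~= 1
Reduce by GCD to get the simplest whole-number ratio:

2:1:1


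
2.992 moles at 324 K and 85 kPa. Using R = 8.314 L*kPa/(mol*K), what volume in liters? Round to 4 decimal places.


PV = nRT, solve for V = nRT / P.
nRT = 2.992 * 8.314 * 324 = 8059.6581
V = 8059.6581 / 85
V = 94.81950706 L, rounded to 4 dp:

94.8195 L


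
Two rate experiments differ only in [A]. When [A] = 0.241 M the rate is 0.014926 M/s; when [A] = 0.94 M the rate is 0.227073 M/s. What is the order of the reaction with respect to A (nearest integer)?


Rate is proportional to [A]^n, so rate2/rate1 = ([A]2/[A]1)^n. Take logs to solve for n.
rate2/rate1 = 0.227073 / 0.014926 = 15.2133
[A]2/[A]1 = 0.94 / 0.241 = 3.9004
n = ln(15.2133) / ln(3.9004) = 2.0
Nearest integer order:

2


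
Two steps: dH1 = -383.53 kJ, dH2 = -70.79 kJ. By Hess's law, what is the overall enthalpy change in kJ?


Hess's law: enthalpy is a state function, so add the step enthalpies.
dH_total = dH1 + dH2 = -383.53 + (-70.79)
dH_total = -454.32 kJ:

-454.32 kJ


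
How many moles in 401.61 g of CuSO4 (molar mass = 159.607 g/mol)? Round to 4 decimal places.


n = mass / M
n = 401.61 / 159.607
n = 2.51624302 mol, rounded to 4 dp:

2.5162 mol


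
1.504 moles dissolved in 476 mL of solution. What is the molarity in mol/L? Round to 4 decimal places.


Convert volume to liters: V_L = V_mL / 1000.
V_L = 476 / 1000 = 0.476 L
M = n / V_L = 1.504 / 0.476
M = 3.15966387 mol/L, rounded to 4 dp:

3.1597 mol/L


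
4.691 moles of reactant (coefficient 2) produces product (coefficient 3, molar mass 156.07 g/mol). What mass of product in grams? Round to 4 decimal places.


Use the coefficient ratio to convert reactant moles to product moles, then multiply by the product's molar mass.
moles_P = moles_R * (coeff_P / coeff_R) = 4.691 * (3/2) = 7.0365
mass_P = moles_P * M_P = 7.0365 * 156.07
mass_P = 1098.186555 g, rounded to 4 dp:

1098.1866 g


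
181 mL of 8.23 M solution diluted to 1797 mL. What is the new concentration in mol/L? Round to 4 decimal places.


Dilution: M1*V1 = M2*V2, solve for M2.
M2 = M1*V1 / V2
M2 = 8.23 * 181 / 1797
M2 = 1489.63 / 1797
M2 = 0.82895381 mol/L, rounded to 4 dp:

0.8290 mol/L


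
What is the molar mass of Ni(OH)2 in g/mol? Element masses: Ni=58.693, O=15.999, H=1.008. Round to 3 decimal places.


M = sum(count * atomic_mass) over atoms.
M = 1*58.693 + 2*15.999 + 2*1.008
M = 58.693 + 31.998 + 2.016
M = 92.707 g/mol, rounded to 3 dp:

92.707 g/mol


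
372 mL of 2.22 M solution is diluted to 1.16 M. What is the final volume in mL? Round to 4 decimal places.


Dilution: M1*V1 = M2*V2, solve for V2.
V2 = M1*V1 / M2
V2 = 2.22 * 372 / 1.16
V2 = 825.84 / 1.16
V2 = 711.93103448 mL, rounded to 4 dp:

711.9310 mL


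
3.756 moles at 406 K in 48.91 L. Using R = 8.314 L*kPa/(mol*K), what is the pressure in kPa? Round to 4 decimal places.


PV = nRT, solve for P = nRT / V.
nRT = 3.756 * 8.314 * 406 = 12678.3179
P = 12678.3179 / 48.91
P = 259.21729503 kPa, rounded to 4 dp:

259.2173 kPa


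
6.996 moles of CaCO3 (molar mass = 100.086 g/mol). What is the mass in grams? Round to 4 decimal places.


mass = n * M
mass = 6.996 * 100.086
mass = 700.201656 g, rounded to 4 dp:

700.2017 g


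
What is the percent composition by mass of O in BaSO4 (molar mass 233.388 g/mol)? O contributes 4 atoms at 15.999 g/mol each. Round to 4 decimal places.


pct = 100 * (n_elem * M_elem) / M_total
mass_contribution = 4 * 15.999 = 63.996 g/mol
pct = 100 * 63.996 / 233.388
pct = 27.42043293 %, rounded to 4 dp:

27.4204 %


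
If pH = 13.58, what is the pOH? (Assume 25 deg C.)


At 25 deg C, pH + pOH = 14.
pOH = 14 - pH = 14 - 13.58
pOH = 0.42:

0.42


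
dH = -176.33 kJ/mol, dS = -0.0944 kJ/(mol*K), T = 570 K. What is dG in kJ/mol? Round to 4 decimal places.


Gibbs: dG = dH - T*dS (consistent units, dS already in kJ/(mol*K)).
T*dS = 570 * -0.0944 = -53.808
dG = -176.33 - (-53.808)
dG = -122.522 kJ/mol, rounded to 4 dp:

-122.5220 kJ/mol


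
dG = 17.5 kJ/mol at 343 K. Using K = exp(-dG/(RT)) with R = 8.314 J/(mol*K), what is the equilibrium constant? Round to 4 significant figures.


dG is in kJ/mol; multiply by 1000 to match R in J/(mol*K).
RT = 8.314 * 343 = 2851.702 J/mol
exponent = -dG*1000 / (RT) = -(17.5*1000) / 2851.702 = -6.13668609
K = exp(-6.13668609)
K = 0.0021620767, rounded to 4 significant figures:

0.002162


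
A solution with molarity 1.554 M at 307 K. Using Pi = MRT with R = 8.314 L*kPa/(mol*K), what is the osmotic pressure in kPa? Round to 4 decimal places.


Osmotic pressure (van't Hoff): Pi = M*R*T.
RT = 8.314 * 307 = 2552.398
Pi = 1.554 * 2552.398
Pi = 3966.426492 kPa, rounded to 4 dp:

3966.4265 kPa


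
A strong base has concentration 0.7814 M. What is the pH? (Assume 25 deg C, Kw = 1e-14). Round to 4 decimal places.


A strong base dissociates completely, so [OH-] equals the given concentration.
pOH = -log10([OH-]) = -log10(0.7814) = 0.107127
pH = 14 - pOH = 14 - 0.107127
pH = 13.892873, rounded to 4 dp:

13.8929


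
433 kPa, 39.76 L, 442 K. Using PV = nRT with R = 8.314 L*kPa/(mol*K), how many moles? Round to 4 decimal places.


PV = nRT, solve for n = PV / (RT).
PV = 433 * 39.76 = 17216.08
RT = 8.314 * 442 = 3674.788
n = 17216.08 / 3674.788
n = 4.68491788 mol, rounded to 4 dp:

4.6849 mol


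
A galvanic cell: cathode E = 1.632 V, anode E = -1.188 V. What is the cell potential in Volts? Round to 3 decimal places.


Standard cell potential: E_cell = E_cathode - E_anode.
E_cell = 1.632 - (-1.188)
E_cell = 2.82 V, rounded to 3 dp:

2.820 V


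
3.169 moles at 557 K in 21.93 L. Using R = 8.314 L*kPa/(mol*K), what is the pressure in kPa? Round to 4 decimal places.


PV = nRT, solve for P = nRT / V.
nRT = 3.169 * 8.314 * 557 = 14675.3158
P = 14675.3158 / 21.93
P = 669.18904697 kPa, rounded to 4 dp:

669.1890 kPa


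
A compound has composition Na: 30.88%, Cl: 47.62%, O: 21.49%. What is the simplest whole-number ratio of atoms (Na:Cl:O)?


Assume 100 g of compound, divide each mass% by atomic mass to get moles, then normalize by the smallest to get a raw atom ratio.
Moles per 100 g: Na: 30.88/22.99 = 1.3432, Cl: 47.62/35.453 = 1.3432, O: 21.49/15.999 = 1.3432
Raw ratio (divide by min = 1.3432): Na: 1.0, Cl: 1.0, O: 1.0
Multiply by 1 to clear fractions: Na: 1.0 ~= 1, Cl: 1.0 ~= 1, O: 1.0 ~= 1
Reduce by GCD to get the simplest whole-number ratio:

1:1:1


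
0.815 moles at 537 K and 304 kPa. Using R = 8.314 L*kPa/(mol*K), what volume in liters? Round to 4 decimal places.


PV = nRT, solve for V = nRT / P.
nRT = 0.815 * 8.314 * 537 = 3638.6637
V = 3638.6637 / 304
V = 11.96928849 L, rounded to 4 dp:

11.9693 L


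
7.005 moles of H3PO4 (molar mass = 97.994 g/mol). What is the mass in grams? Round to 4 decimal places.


mass = n * M
mass = 7.005 * 97.994
mass = 686.44797 g, rounded to 4 dp:

686.4480 g


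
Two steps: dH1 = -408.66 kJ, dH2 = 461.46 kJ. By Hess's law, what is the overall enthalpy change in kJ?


Hess's law: enthalpy is a state function, so add the step enthalpies.
dH_total = dH1 + dH2 = -408.66 + (461.46)
dH_total = 52.8 kJ:

52.80 kJ


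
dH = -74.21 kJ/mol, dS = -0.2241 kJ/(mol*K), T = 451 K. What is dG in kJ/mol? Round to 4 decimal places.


Gibbs: dG = dH - T*dS (consistent units, dS already in kJ/(mol*K)).
T*dS = 451 * -0.2241 = -101.0691
dG = -74.21 - (-101.0691)
dG = 26.8591 kJ/mol, rounded to 4 dp:

26.8591 kJ/mol


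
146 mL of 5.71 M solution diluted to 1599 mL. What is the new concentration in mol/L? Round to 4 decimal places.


Dilution: M1*V1 = M2*V2, solve for M2.
M2 = M1*V1 / V2
M2 = 5.71 * 146 / 1599
M2 = 833.66 / 1599
M2 = 0.52136335 mol/L, rounded to 4 dp:

0.5214 mol/L


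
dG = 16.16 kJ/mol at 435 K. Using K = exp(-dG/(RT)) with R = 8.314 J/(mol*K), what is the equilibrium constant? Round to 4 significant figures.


dG is in kJ/mol; multiply by 1000 to match R in J/(mol*K).
RT = 8.314 * 435 = 3616.59 J/mol
exponent = -dG*1000 / (RT) = -(16.16*1000) / 3616.59 = -4.46829748
K = exp(-4.46829748)
K = 0.011466822, rounded to 4 significant figures:

0.01147


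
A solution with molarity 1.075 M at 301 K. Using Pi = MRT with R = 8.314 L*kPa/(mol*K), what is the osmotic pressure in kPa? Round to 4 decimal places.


Osmotic pressure (van't Hoff): Pi = M*R*T.
RT = 8.314 * 301 = 2502.514
Pi = 1.075 * 2502.514
Pi = 2690.20255 kPa, rounded to 4 dp:

2690.2026 kPa


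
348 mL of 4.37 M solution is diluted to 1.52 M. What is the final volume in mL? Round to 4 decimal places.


Dilution: M1*V1 = M2*V2, solve for V2.
V2 = M1*V1 / M2
V2 = 4.37 * 348 / 1.52
V2 = 1520.76 / 1.52
V2 = 1000.5 mL, rounded to 4 dp:

1000.5000 mL


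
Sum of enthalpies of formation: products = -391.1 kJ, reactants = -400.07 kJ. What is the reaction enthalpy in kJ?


dH_rxn = sum(dH_f products) - sum(dH_f reactants)
dH_rxn = -391.1 - (-400.07)
dH_rxn = 8.97 kJ:

8.97 kJ


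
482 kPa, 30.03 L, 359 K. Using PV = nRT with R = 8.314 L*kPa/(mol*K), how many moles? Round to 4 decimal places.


PV = nRT, solve for n = PV / (RT).
PV = 482 * 30.03 = 14474.46
RT = 8.314 * 359 = 2984.726
n = 14474.46 / 2984.726
n = 4.84951047 mol, rounded to 4 dp:

4.8495 mol


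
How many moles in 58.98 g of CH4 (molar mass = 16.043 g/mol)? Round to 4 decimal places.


n = mass / M
n = 58.98 / 16.043
n = 3.67636976 mol, rounded to 4 dp:

3.6764 mol


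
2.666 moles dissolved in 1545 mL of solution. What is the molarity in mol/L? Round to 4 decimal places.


Convert volume to liters: V_L = V_mL / 1000.
V_L = 1545 / 1000 = 1.545 L
M = n / V_L = 2.666 / 1.545
M = 1.72556634 mol/L, rounded to 4 dp:

1.7256 mol/L


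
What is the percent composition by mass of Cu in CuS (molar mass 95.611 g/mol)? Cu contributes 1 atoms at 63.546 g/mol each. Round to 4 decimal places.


pct = 100 * (n_elem * M_elem) / M_total
mass_contribution = 1 * 63.546 = 63.546 g/mol
pct = 100 * 63.546 / 95.611
pct = 66.46306387 %, rounded to 4 dp:

66.4631 %


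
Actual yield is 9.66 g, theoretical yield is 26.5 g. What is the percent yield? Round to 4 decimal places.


% yield = 100 * actual / theoretical
% yield = 100 * 9.66 / 26.5
% yield = 36.45283019 %, rounded to 4 dp:

36.4528 %


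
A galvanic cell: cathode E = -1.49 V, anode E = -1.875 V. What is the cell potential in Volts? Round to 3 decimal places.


Standard cell potential: E_cell = E_cathode - E_anode.
E_cell = -1.49 - (-1.875)
E_cell = 0.385 V, rounded to 3 dp:

0.385 V


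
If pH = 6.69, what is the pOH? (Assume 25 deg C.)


At 25 deg C, pH + pOH = 14.
pOH = 14 - pH = 14 - 6.69
pOH = 7.31:

7.31


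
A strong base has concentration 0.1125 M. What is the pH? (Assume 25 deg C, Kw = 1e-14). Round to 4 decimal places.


A strong base dissociates completely, so [OH-] equals the given concentration.
pOH = -log10([OH-]) = -log10(0.1125) = 0.948847
pH = 14 - pOH = 14 - 0.948847
pH = 13.051153, rounded to 4 dp:

13.0512


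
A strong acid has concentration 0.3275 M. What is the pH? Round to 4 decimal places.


A strong acid dissociates completely, so [H+] equals the given concentration.
pH = -log10([H+]) = -log10(0.3275)
pH = 0.4847887, rounded to 4 dp:

0.4848


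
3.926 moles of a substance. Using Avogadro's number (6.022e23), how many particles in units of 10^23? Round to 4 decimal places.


N = n * NA, then divide by 1e23 for the requested units.
N / 1e23 = n * 6.022
N / 1e23 = 3.926 * 6.022
N / 1e23 = 23.642372, rounded to 4 dp:

23.6424


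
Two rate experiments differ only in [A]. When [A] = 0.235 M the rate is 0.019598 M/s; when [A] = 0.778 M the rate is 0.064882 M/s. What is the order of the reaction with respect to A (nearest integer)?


Rate is proportional to [A]^n, so rate2/rate1 = ([A]2/[A]1)^n. Take logs to solve for n.
rate2/rate1 = 0.064882 / 0.019598 = 3.3106
[A]2/[A]1 = 0.778 / 0.235 = 3.3106
n = ln(3.3106) / ln(3.3106) = 1.0
Nearest integer order:

1


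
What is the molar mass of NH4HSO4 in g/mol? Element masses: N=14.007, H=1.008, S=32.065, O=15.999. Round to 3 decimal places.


M = sum(count * atomic_mass) over atoms.
M = 1*14.007 + 5*1.008 + 1*32.065 + 4*15.999
M = 14.007 + 5.04 + 32.065 + 63.996
M = 115.108 g/mol, rounded to 3 dp:

115.108 g/mol


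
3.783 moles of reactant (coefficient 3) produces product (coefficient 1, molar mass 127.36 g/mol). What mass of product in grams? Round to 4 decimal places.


Use the coefficient ratio to convert reactant moles to product moles, then multiply by the product's molar mass.
moles_P = moles_R * (coeff_P / coeff_R) = 3.783 * (1/3) = 1.261
mass_P = moles_P * M_P = 1.261 * 127.36
mass_P = 160.60096 g, rounded to 4 dp:

160.6010 g


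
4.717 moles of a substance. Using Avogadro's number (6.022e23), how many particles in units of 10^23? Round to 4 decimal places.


N = n * NA, then divide by 1e23 for the requested units.
N / 1e23 = n * 6.022
N / 1e23 = 4.717 * 6.022
N / 1e23 = 28.405774, rounded to 4 dp:

28.4058


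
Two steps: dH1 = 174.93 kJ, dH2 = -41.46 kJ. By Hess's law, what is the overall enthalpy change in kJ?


Hess's law: enthalpy is a state function, so add the step enthalpies.
dH_total = dH1 + dH2 = 174.93 + (-41.46)
dH_total = 133.47 kJ:

133.47 kJ


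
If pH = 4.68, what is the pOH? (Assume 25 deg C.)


At 25 deg C, pH + pOH = 14.
pOH = 14 - pH = 14 - 4.68
pOH = 9.32:

9.32


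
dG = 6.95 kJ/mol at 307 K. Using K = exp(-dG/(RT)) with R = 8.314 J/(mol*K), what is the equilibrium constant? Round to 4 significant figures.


dG is in kJ/mol; multiply by 1000 to match R in J/(mol*K).
RT = 8.314 * 307 = 2552.398 J/mol
exponent = -dG*1000 / (RT) = -(6.95*1000) / 2552.398 = -2.72292957
K = exp(-2.72292957)
K = 0.065682052, rounded to 4 significant figures:

0.06568


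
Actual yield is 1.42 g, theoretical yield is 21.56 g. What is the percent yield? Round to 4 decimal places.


% yield = 100 * actual / theoretical
% yield = 100 * 1.42 / 21.56
% yield = 6.58627087 %, rounded to 4 dp:

6.5863 %


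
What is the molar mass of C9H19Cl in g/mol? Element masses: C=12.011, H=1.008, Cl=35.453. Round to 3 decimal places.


M = sum(count * atomic_mass) over atoms.
M = 9*12.011 + 19*1.008 + 1*35.453
M = 108.099 + 19.152 + 35.453
M = 162.704 g/mol, rounded to 3 dp:

162.704 g/mol


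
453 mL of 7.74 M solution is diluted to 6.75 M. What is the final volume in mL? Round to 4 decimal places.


Dilution: M1*V1 = M2*V2, solve for V2.
V2 = M1*V1 / M2
V2 = 7.74 * 453 / 6.75
V2 = 3506.22 / 6.75
V2 = 519.44 mL, rounded to 4 dp:

519.4400 mL


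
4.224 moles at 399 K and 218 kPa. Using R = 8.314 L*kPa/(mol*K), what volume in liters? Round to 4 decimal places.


PV = nRT, solve for V = nRT / P.
nRT = 4.224 * 8.314 * 399 = 14012.2161
V = 14012.2161 / 218
V = 64.27622064 L, rounded to 4 dp:

64.2762 L


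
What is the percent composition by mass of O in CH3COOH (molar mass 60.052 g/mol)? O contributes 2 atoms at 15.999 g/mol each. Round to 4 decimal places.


pct = 100 * (n_elem * M_elem) / M_total
mass_contribution = 2 * 15.999 = 31.998 g/mol
pct = 100 * 31.998 / 60.052
pct = 53.28382069 %, rounded to 4 dp:

53.2838 %


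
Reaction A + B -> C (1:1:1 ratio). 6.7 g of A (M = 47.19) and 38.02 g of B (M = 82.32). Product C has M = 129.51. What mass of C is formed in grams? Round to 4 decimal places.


Find moles of each reactant; the smaller value is the limiting reagent in a 1:1:1 reaction, so moles_C equals moles of the limiter.
n_A = mass_A / M_A = 6.7 / 47.19 = 0.141979 mol
n_B = mass_B / M_B = 38.02 / 82.32 = 0.461856 mol
Limiting reagent: A (smaller), n_limiting = 0.141979 mol
mass_C = n_limiting * M_C = 0.141979 * 129.51
mass_C = 18.38770029 g, rounded to 4 dp:

18.3877 g


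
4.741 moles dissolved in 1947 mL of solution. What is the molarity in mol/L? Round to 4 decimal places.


Convert volume to liters: V_L = V_mL / 1000.
V_L = 1947 / 1000 = 1.947 L
M = n / V_L = 4.741 / 1.947
M = 2.43502825 mol/L, rounded to 4 dp:

2.4350 mol/L


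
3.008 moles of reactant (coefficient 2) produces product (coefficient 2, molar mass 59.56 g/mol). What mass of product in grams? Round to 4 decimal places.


Use the coefficient ratio to convert reactant moles to product moles, then multiply by the product's molar mass.
moles_P = moles_R * (coeff_P / coeff_R) = 3.008 * (2/2) = 3.008
mass_P = moles_P * M_P = 3.008 * 59.56
mass_P = 179.15648 g, rounded to 4 dp:

179.1565 g


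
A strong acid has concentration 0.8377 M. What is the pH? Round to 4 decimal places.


A strong acid dissociates completely, so [H+] equals the given concentration.
pH = -log10([H+]) = -log10(0.8377)
pH = 0.07691148, rounded to 4 dp:

0.0769


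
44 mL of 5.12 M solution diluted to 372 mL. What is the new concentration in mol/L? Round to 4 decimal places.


Dilution: M1*V1 = M2*V2, solve for M2.
M2 = M1*V1 / V2
M2 = 5.12 * 44 / 372
M2 = 225.28 / 372
M2 = 0.6055914 mol/L, rounded to 4 dp:

0.6056 mol/L


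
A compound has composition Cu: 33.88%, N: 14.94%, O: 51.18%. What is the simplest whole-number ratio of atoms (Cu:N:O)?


Assume 100 g of compound, divide each mass% by atomic mass to get moles, then normalize by the smallest to get a raw atom ratio.
Moles per 100 g: Cu: 33.88/63.546 = 0.5332, N: 14.94/14.007 = 1.0666, O: 51.18/15.999 = 3.1989
Raw ratio (divide by min = 0.5332): Cu: 1.0, N: 2.001, O: 6.0
Multiply by 1 to clear fractions: Cu: 1.0 ~= 1, N: 2.001 ~= 2, O: 6.0 ~= 6
Reduce by GCD to get the simplest whole-number ratio:

1:2:6


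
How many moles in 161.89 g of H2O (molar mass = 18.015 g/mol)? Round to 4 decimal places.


n = mass / M
n = 161.89 / 18.015
n = 8.98640022 mol, rounded to 4 dp:

8.9864 mol


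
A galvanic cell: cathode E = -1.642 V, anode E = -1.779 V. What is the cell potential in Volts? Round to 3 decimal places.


Standard cell potential: E_cell = E_cathode - E_anode.
E_cell = -1.642 - (-1.779)
E_cell = 0.137 V, rounded to 3 dp:

0.137 V


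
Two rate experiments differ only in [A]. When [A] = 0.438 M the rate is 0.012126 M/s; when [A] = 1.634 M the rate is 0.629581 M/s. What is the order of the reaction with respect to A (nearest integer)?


Rate is proportional to [A]^n, so rate2/rate1 = ([A]2/[A]1)^n. Take logs to solve for n.
rate2/rate1 = 0.629581 / 0.012126 = 51.9199
[A]2/[A]1 = 1.634 / 0.438 = 3.7306
n = ln(51.9199) / ln(3.7306) = 3.0
Nearest integer order:

3


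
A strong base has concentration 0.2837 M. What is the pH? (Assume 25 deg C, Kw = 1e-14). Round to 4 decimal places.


A strong base dissociates completely, so [OH-] equals the given concentration.
pOH = -log10([OH-]) = -log10(0.2837) = 0.547141
pH = 14 - pOH = 14 - 0.547141
pH = 13.452859, rounded to 4 dp:

13.4529


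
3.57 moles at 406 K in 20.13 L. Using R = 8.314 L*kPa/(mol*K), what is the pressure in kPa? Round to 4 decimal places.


PV = nRT, solve for P = nRT / V.
nRT = 3.57 * 8.314 * 406 = 12050.4779
P = 12050.4779 / 20.13
P = 598.63278192 kPa, rounded to 4 dp:

598.6328 kPa


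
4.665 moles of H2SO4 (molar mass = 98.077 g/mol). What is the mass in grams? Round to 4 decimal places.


mass = n * M
mass = 4.665 * 98.077
mass = 457.529205 g, rounded to 4 dp:

457.5292 g


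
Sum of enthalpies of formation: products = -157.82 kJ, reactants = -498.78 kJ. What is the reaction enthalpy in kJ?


dH_rxn = sum(dH_f products) - sum(dH_f reactants)
dH_rxn = -157.82 - (-498.78)
dH_rxn = 340.96 kJ:

340.96 kJ


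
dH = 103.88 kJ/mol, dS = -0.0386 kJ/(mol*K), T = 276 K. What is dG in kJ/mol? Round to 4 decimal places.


Gibbs: dG = dH - T*dS (consistent units, dS already in kJ/(mol*K)).
T*dS = 276 * -0.0386 = -10.6536
dG = 103.88 - (-10.6536)
dG = 114.5336 kJ/mol, rounded to 4 dp:

114.5336 kJ/mol


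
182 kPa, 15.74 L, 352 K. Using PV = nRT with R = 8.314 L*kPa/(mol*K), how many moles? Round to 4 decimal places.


PV = nRT, solve for n = PV / (RT).
PV = 182 * 15.74 = 2864.68
RT = 8.314 * 352 = 2926.528
n = 2864.68 / 2926.528
n = 0.97886642 mol, rounded to 4 dp:

0.9789 mol


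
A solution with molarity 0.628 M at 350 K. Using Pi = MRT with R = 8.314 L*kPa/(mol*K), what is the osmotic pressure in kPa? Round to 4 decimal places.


Osmotic pressure (van't Hoff): Pi = M*R*T.
RT = 8.314 * 350 = 2909.9
Pi = 0.628 * 2909.9
Pi = 1827.4172 kPa, rounded to 4 dp:

1827.4172 kPa


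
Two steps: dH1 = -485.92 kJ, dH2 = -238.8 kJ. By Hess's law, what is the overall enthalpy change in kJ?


Hess's law: enthalpy is a state function, so add the step enthalpies.
dH_total = dH1 + dH2 = -485.92 + (-238.8)
dH_total = -724.72 kJ:

-724.72 kJ


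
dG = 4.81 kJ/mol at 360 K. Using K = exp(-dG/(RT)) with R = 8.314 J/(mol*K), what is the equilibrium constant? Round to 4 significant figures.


dG is in kJ/mol; multiply by 1000 to match R in J/(mol*K).
RT = 8.314 * 360 = 2993.04 J/mol
exponent = -dG*1000 / (RT) = -(4.81*1000) / 2993.04 = -1.60706172
K = exp(-1.60706172)
K = 0.2004758, rounded to 4 significant figures:

0.2005


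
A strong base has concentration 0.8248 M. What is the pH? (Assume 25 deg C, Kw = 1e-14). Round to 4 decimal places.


A strong base dissociates completely, so [OH-] equals the given concentration.
pOH = -log10([OH-]) = -log10(0.8248) = 0.083651
pH = 14 - pOH = 14 - 0.083651
pH = 13.916349, rounded to 4 dp:

13.9163


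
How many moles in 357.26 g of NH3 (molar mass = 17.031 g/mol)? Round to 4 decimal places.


n = mass / M
n = 357.26 / 17.031
n = 20.97704186 mol, rounded to 4 dp:

20.9770 mol


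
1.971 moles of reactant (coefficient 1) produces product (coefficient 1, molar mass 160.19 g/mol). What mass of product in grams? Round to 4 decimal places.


Use the coefficient ratio to convert reactant moles to product moles, then multiply by the product's molar mass.
moles_P = moles_R * (coeff_P / coeff_R) = 1.971 * (1/1) = 1.971
mass_P = moles_P * M_P = 1.971 * 160.19
mass_P = 315.73449 g, rounded to 4 dp:

315.7345 g


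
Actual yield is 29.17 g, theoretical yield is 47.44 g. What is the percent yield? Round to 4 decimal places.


% yield = 100 * actual / theoretical
% yield = 100 * 29.17 / 47.44
% yield = 61.48819562 %, rounded to 4 dp:

61.4882 %
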